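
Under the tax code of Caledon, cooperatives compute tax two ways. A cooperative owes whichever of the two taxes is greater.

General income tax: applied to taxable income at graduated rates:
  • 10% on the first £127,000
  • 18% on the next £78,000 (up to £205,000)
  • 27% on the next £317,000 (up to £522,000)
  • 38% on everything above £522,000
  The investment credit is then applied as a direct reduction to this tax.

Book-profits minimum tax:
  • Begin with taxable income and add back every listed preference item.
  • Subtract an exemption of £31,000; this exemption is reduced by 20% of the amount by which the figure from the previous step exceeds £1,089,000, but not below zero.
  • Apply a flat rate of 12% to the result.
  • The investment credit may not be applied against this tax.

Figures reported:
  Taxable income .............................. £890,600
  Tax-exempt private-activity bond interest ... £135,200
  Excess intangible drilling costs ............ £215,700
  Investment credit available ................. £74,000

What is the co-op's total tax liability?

£178,398

Book-profits minimum tax:
  Adjusted income: £890,600 + £135,200 + £215,700 = £1,241,500
  Exemption: £31,000 − 20% × (£1,241,500 − £1,089,000) = £31,000 − £30,500 = £500
  Base: £1,241,500 − £500 = £1,241,000
  £1,241,000 × 12% = £148,920

General income tax:
  £127,000 × 10% = £12,700
  £78,000 × 18% = £14,040
  £317,000 × 27% = £85,590
  £368,600 × 38% = £140,068
  → £252,398
  Less investment credit £74,000 → £178,398

£178,398 > £148,920, so the general income tax governs.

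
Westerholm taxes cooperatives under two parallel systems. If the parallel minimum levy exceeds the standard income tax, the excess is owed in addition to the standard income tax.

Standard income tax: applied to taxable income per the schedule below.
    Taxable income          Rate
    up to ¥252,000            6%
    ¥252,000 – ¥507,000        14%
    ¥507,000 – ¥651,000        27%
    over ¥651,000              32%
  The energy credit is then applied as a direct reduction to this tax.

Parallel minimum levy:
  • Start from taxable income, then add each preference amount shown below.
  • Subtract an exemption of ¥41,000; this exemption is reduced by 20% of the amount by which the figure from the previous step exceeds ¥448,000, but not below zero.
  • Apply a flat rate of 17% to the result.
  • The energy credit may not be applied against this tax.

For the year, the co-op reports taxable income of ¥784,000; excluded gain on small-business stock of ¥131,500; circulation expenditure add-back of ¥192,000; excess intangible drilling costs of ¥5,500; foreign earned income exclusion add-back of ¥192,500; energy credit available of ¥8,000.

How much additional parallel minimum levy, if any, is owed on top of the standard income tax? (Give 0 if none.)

¥97,675

Standard income tax:
  ¥252,000 × 6% = ¥15,120
  ¥255,000 × 14% = ¥35,700
  ¥144,000 × 27% = ¥38,880
  ¥133,000 × 32% = ¥42,560
  → ¥132,260
  Less energy credit ¥8,000 → ¥124,260

Parallel minimum levy:
  Adjusted income: ¥784,000 + ¥131,500 + ¥192,000 + ¥5,500 + ¥192,500 = ¥1,305,500
  Exemption: 20% × (¥1,305,500 − ¥448,000) = ¥171,500 ≥ ¥41,000, so the exemption is fully phased out
  Base: ¥1,305,500 − ¥0 = ¥1,305,500
  ¥1,305,500 × 17% = ¥221,935

Excess of parallel minimum levy over standard income tax: ¥221,935 − ¥124,260 = ¥97,675.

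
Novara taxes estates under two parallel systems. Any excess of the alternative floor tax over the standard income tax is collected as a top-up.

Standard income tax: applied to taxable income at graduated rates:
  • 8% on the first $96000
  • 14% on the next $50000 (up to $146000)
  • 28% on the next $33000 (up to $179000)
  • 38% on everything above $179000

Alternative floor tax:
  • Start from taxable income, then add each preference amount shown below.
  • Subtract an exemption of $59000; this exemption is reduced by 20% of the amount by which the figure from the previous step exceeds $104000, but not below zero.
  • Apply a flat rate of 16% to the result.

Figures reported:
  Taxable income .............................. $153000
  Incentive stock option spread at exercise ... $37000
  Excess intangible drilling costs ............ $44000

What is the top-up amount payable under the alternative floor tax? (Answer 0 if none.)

Alternative floor tax:
  Adjusted income: $153000 + $37000 + $44000 = $234000
  Exemption: $59000 − 20% × ($234000 − $104000) = $59000 − $26000 = $33000
  Base: $234000 − $33000 = $201000
  $201000 × 16% = $32160

Standard income tax:
  $96000 × 8% = $7680
  $50000 × 14% = $7000
  $7000 × 28% = $1960
  → $16640

Excess of alternative floor tax over standard income tax: $32160 − $16640 = $15520.

$15520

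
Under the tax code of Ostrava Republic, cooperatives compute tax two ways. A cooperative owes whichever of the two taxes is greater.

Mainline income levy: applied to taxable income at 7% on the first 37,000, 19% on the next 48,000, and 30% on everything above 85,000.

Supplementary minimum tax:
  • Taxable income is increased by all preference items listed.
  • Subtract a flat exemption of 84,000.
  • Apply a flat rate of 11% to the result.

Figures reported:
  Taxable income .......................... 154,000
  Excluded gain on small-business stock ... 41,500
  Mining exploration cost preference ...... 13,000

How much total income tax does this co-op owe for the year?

Mainline income levy:
  37,000 × 7% = 2,590
  48,000 × 19% = 9,120
  69,000 × 30% = 20,700
  → 32,410

Supplementary minimum tax:
  Adjusted income: 154,000 + 41,500 + 13,000 = 208,500
  Less exemption 84,000 → base 124,500
  124,500 × 11% = 13,695

32,410 > 13,695, so the mainline income levy governs.

32,410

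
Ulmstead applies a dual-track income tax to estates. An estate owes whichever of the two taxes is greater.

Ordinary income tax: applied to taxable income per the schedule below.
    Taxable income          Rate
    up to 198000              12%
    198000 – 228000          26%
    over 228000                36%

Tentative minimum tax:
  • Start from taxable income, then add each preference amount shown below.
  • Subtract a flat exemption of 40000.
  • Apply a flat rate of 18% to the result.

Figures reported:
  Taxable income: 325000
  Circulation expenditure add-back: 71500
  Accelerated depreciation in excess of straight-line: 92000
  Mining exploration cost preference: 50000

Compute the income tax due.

Tentative minimum tax:
  Adjusted income: 325000 + 71500 + 92000 + 50000 = 538500
  Less exemption 40000 → base 498500
  498500 × 18% = 89730

Ordinary income tax:
  198000 × 12% = 23760
  30000 × 26% = 7800
  97000 × 36% = 34920
  → 66480

89730 > 66480, so the tentative minimum tax is the binding amount.

89730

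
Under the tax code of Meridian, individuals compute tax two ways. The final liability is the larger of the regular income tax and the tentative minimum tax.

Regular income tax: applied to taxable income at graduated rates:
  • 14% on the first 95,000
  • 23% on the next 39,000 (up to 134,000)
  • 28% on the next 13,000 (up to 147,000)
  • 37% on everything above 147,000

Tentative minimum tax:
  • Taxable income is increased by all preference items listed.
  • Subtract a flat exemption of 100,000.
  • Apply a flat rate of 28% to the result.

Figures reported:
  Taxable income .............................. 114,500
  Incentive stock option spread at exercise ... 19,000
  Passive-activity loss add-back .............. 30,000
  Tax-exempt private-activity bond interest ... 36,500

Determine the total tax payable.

Regular income tax:
  95,000 × 14% = 13,300
  19,500 × 23% = 4,485
  → 17,785

Tentative minimum tax:
  Adjusted income: 114,500 + 19,000 + 30,000 + 36,500 = 200,000
  Less exemption 100,000 → base 100,000
  100,000 × 28% = 28,000

28,000 > 17,785, so the tentative minimum tax is the binding amount.

28,000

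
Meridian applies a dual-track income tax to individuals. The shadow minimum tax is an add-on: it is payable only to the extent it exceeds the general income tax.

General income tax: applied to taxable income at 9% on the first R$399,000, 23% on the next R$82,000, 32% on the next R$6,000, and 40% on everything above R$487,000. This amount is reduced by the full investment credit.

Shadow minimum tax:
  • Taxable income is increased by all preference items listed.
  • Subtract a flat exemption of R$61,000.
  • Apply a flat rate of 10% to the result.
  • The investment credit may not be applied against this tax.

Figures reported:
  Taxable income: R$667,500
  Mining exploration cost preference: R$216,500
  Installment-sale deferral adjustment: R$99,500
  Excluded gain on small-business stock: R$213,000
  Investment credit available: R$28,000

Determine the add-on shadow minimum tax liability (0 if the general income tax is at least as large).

General income tax:
  R$399,000 × 9% = R$35,910
  R$82,000 × 23% = R$18,860
  R$6,000 × 32% = R$1,920
  R$180,500 × 40% = R$72,200
  → R$128,890
  Less investment credit R$28,000 → R$100,890

Shadow minimum tax:
  Adjusted income: R$667,500 + R$216,500 + R$99,500 + R$213,000 = R$1,196,500
  Less exemption R$61,000 → base R$1,135,500
  R$1,135,500 × 10% = R$113,550

Excess of shadow minimum tax over general income tax: R$113,550 − R$100,890 = R$12,660.

R$12,660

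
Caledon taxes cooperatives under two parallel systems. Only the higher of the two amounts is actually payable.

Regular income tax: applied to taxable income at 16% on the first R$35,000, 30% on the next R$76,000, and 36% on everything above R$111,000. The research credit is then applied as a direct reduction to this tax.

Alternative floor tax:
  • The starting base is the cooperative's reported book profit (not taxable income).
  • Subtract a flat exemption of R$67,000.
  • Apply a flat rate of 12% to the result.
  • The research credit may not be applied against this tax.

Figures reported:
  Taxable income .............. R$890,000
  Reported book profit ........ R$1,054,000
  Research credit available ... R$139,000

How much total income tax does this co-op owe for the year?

R$169,840

Regular income tax:
  R$35,000 × 16% = R$5,600
  R$76,000 × 30% = R$22,800
  R$779,000 × 36% = R$280,440
  → R$308,840
  Less research credit R$139,000 → R$169,840

Alternative floor tax:
  Base (reported book profit): R$1,054,000
  Less exemption R$67,000 → base R$987,000
  R$987,000 × 12% = R$118,440

R$169,840 > R$118,440, so the regular income tax governs.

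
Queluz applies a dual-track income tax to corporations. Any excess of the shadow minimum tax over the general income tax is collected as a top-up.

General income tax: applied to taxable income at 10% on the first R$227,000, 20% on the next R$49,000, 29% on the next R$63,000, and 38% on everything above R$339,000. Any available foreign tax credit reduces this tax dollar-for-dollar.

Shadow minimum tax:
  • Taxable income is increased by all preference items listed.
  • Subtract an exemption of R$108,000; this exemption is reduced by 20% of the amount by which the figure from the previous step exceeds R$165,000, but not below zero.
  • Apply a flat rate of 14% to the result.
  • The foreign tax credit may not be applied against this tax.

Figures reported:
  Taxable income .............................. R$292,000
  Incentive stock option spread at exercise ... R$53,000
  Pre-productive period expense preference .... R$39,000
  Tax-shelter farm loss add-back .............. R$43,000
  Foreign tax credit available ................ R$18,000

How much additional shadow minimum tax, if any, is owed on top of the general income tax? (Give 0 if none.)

General income tax:
  R$227,000 × 10% = R$22,700
  R$49,000 × 20% = R$9,800
  R$16,000 × 29% = R$4,640
  → R$37,140
  Less foreign tax credit R$18,000 → R$19,140

Shadow minimum tax:
  Adjusted income: R$292,000 + R$53,000 + R$39,000 + R$43,000 = R$427,000
  Exemption: R$108,000 − 20% × (R$427,000 − R$165,000) = R$108,000 − R$52,400 = R$55,600
  Base: R$427,000 − R$55,600 = R$371,400
  R$371,400 × 14% = R$51,996

Excess of shadow minimum tax over general income tax: R$51,996 − R$19,140 = R$32,856.

R$32,856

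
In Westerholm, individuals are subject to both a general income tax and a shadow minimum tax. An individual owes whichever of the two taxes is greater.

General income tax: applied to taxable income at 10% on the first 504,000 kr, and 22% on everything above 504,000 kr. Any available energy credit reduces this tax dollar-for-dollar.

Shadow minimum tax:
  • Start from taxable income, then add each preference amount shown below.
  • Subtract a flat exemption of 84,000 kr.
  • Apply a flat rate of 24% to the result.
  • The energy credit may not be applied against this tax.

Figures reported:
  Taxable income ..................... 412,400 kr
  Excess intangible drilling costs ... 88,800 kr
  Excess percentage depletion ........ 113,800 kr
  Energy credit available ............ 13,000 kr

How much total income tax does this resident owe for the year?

Shadow minimum tax:
  Adjusted income: 412,400 kr + 88,800 kr + 113,800 kr = 615,000 kr
  Less exemption 84,000 kr → base 531,000 kr
  531,000 kr × 24% = 127,440 kr

General income tax:
  412,400 kr × 10% = 41,240 kr
  Less energy credit 13,000 kr → 28,240 kr

127,440 kr > 28,240 kr, so the shadow minimum tax is the binding amount.

127,440 kr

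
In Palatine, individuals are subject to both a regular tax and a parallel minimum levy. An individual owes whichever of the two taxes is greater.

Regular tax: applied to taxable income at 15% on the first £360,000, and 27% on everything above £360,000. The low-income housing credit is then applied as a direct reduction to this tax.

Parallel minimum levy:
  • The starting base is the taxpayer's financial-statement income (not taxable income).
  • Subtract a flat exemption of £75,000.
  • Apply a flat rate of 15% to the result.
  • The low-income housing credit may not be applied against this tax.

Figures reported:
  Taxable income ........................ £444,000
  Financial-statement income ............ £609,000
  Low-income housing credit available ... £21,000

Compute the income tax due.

£80,100

Regular tax:
  £360,000 × 15% = £54,000
  £84,000 × 27% = £22,680
  → £76,680
  Less low-income housing credit £21,000 → £55,680

Parallel minimum levy:
  Base (financial-statement income): £609,000
  Less exemption £75,000 → base £534,000
  £534,000 × 15% = £80,100

£80,100 > £55,680, so the parallel minimum levy is the binding amount.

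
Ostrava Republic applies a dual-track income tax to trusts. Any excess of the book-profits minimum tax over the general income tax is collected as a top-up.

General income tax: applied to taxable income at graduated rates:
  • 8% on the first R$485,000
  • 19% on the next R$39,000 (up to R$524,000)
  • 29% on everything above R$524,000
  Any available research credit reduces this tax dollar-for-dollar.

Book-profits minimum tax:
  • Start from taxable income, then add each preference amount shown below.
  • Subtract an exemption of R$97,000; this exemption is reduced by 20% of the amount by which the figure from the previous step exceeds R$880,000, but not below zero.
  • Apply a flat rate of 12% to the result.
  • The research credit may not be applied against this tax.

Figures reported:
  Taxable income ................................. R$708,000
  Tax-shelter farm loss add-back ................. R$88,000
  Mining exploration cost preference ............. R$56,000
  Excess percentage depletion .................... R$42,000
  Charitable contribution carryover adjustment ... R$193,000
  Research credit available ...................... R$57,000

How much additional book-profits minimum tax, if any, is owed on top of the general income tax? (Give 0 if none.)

General income tax:
  R$485,000 × 8% = R$38,800
  R$39,000 × 19% = R$7,410
  R$184,000 × 29% = R$53,360
  → R$99,570
  Less research credit R$57,000 → R$42,570

Book-profits minimum tax:
  Adjusted income: R$708,000 + R$88,000 + R$56,000 + R$42,000 + R$193,000 = R$1,087,000
  Exemption: R$97,000 − 20% × (R$1,087,000 − R$880,000) = R$97,000 − R$41,400 = R$55,600
  Base: R$1,087,000 − R$55,600 = R$1,031,400
  R$1,031,400 × 12% = R$123,768

Excess of book-profits minimum tax over general income tax: R$123,768 − R$42,570 = R$81,198.

R$81,198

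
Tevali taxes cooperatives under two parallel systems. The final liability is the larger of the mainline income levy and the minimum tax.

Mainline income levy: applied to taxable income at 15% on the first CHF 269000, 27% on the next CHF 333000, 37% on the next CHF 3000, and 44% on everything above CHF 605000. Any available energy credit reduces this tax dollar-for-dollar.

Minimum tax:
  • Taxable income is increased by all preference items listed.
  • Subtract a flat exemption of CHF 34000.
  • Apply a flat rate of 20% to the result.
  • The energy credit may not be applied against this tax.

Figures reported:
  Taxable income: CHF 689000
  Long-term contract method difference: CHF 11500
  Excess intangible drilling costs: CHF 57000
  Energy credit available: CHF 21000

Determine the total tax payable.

Mainline income levy:
  CHF 269000 × 15% = CHF 40350
  CHF 333000 × 27% = CHF 89910
  CHF 3000 × 37% = CHF 1110
  CHF 84000 × 44% = CHF 36960
  → CHF 168330
  Less energy credit CHF 21000 → CHF 147330

Minimum tax:
  Adjusted income: CHF 689000 + CHF 11500 + CHF 57000 = CHF 757500
  Less exemption CHF 34000 → base CHF 723500
  CHF 723500 × 20% = CHF 144700

CHF 147330 > CHF 144700, so the mainline income levy governs.

CHF 147330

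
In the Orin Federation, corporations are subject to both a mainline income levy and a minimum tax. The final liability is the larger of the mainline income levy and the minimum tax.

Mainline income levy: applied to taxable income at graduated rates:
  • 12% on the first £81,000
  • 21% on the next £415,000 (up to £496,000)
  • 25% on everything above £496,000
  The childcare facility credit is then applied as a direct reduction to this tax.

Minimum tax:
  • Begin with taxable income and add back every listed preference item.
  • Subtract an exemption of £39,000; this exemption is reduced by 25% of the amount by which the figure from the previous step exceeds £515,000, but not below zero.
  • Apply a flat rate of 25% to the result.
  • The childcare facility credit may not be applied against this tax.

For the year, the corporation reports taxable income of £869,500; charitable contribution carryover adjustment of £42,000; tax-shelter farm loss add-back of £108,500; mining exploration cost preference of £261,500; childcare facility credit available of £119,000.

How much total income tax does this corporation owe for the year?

£320,375

Mainline income levy:
  £81,000 × 12% = £9,720
  £415,000 × 21% = £87,150
  £373,500 × 25% = £93,375
  → £190,245
  Less childcare facility credit £119,000 → £71,245

Minimum tax:
  Adjusted income: £869,500 + £42,000 + £108,500 + £261,500 = £1,281,500
  Exemption: 25% × (£1,281,500 − £515,000) = £191,625 ≥ £39,000, so the exemption is fully phased out
  Base: £1,281,500 − £0 = £1,281,500
  £1,281,500 × 25% = £320,375

£320,375 > £71,245, so the minimum tax is the binding amount.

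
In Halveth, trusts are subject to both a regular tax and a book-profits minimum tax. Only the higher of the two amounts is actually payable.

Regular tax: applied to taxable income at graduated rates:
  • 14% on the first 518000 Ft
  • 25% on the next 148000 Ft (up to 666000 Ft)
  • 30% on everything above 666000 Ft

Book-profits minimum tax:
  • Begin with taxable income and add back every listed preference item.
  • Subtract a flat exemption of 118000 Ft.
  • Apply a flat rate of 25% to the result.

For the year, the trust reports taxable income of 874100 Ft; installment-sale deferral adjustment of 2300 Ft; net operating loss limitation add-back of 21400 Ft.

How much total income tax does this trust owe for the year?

194950 Ft

Book-profits minimum tax:
  Adjusted income: 874100 Ft + 2300 Ft + 21400 Ft = 897800 Ft
  Less exemption 118000 Ft → base 779800 Ft
  779800 Ft × 25% = 194950 Ft

Regular tax:
  518000 Ft × 14% = 72520 Ft
  148000 Ft × 25% = 37000 Ft
  208100 Ft × 30% = 62430 Ft
  → 171950 Ft

194950 Ft > 171950 Ft, so the book-profits minimum tax is the binding amount.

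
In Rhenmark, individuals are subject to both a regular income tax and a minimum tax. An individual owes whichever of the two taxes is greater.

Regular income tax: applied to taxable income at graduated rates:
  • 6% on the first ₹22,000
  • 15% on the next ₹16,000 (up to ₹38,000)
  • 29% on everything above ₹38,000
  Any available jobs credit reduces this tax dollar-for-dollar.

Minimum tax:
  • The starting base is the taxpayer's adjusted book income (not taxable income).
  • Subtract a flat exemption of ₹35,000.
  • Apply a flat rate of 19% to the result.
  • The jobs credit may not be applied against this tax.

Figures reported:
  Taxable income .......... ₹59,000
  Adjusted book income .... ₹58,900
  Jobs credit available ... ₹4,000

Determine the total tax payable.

Regular income tax:
  ₹22,000 × 6% = ₹1,320
  ₹16,000 × 15% = ₹2,400
  ₹21,000 × 29% = ₹6,090
  → ₹9,810
  Less jobs credit ₹4,000 → ₹5,810

Minimum tax:
  Base (adjusted book income): ₹58,900
  Less exemption ₹35,000 → base ₹23,900
  ₹23,900 × 19% = ₹4,541

₹5,810 > ₹4,541, so the regular income tax governs.

₹5,810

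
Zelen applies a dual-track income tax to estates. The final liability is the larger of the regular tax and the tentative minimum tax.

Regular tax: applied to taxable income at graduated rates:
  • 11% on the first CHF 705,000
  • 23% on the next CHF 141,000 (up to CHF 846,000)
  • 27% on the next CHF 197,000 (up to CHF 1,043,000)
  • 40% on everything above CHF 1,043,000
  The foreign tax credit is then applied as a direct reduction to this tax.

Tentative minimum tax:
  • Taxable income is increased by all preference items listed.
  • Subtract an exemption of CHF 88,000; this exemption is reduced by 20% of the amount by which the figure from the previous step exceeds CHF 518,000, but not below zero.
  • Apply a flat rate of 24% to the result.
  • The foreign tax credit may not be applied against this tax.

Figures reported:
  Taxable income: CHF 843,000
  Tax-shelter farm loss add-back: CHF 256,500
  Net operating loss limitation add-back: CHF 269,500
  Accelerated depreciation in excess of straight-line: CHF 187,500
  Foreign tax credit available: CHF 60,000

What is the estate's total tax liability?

CHF 373,560

Tentative minimum tax:
  Adjusted income: CHF 843,000 + CHF 256,500 + CHF 269,500 + CHF 187,500 = CHF 1,556,500
  Exemption: 20% × (CHF 1,556,500 − CHF 518,000) = CHF 207,700 ≥ CHF 88,000, so the exemption is fully phased out
  Base: CHF 1,556,500 − CHF 0 = CHF 1,556,500
  CHF 1,556,500 × 24% = CHF 373,560

Regular tax:
  CHF 705,000 × 11% = CHF 77,550
  CHF 138,000 × 23% = CHF 31,740
  → CHF 109,290
  Less foreign tax credit CHF 60,000 → CHF 49,290

CHF 373,560 > CHF 49,290, so the tentative minimum tax is the binding amount.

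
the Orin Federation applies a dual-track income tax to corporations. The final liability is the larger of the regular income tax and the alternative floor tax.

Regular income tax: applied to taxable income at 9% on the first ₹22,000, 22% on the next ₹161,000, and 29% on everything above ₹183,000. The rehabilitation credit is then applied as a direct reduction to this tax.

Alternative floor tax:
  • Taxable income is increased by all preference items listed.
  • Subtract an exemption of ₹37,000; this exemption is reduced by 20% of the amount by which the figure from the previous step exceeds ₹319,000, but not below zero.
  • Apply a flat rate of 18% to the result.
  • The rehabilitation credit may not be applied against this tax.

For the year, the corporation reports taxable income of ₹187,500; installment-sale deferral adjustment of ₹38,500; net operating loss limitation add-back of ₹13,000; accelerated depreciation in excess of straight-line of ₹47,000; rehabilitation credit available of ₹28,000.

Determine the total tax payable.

₹44,820

Alternative floor tax:
  Adjusted income: ₹187,500 + ₹38,500 + ₹13,000 + ₹47,000 = ₹286,000
  Exemption: ₹286,000 ≤ ₹319,000, so full ₹37,000 applies
  Base: ₹286,000 − ₹37,000 = ₹249,000
  ₹249,000 × 18% = ₹44,820

Regular income tax:
  ₹22,000 × 9% = ₹1,980
  ₹161,000 × 22% = ₹35,420
  ₹4,500 × 29% = ₹1,305
  → ₹38,705
  Less rehabilitation credit ₹28,000 → ₹10,705

₹44,820 > ₹10,705, so the alternative floor tax is the binding amount.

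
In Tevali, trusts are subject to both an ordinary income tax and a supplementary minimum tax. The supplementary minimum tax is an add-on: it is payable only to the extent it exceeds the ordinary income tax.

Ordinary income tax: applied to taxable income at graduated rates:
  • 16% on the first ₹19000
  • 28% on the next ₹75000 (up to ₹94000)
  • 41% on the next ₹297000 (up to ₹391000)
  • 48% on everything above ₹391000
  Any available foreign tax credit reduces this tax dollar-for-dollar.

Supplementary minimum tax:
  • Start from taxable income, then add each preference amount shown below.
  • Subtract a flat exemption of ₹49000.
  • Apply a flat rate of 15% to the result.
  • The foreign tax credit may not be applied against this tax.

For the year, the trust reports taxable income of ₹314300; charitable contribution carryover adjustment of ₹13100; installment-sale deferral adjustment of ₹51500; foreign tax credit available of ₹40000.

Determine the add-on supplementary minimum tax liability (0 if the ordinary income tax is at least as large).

Ordinary income tax:
  ₹19000 × 16% = ₹3040
  ₹75000 × 28% = ₹21000
  ₹220300 × 41% = ₹90323
  → ₹114363
  Less foreign tax credit ₹40000 → ₹74363

Supplementary minimum tax:
  Adjusted income: ₹314300 + ₹13100 + ₹51500 = ₹378900
  Less exemption ₹49000 → base ₹329900
  ₹329900 × 15% = ₹49485

₹49485 ≤ ₹74363, so no add-on is due.

₹0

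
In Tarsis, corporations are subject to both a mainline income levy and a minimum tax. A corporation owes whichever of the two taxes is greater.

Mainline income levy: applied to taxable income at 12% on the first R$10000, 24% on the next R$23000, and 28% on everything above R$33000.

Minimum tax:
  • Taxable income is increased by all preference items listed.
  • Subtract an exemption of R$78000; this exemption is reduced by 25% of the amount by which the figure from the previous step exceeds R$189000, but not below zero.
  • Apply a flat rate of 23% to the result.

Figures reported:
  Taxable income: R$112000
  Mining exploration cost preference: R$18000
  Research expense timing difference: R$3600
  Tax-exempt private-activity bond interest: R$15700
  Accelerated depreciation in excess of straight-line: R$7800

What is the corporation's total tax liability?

R$28840

Mainline income levy:
  R$10000 × 12% = R$1200
  R$23000 × 24% = R$5520
  R$79000 × 28% = R$22120
  → R$28840

Minimum tax:
  Adjusted income: R$112000 + R$18000 + R$3600 + R$15700 + R$7800 = R$157100
  Exemption: R$157100 ≤ R$189000, so full R$78000 applies
  Base: R$157100 − R$78000 = R$79100
  R$79100 × 23% = R$18193

R$28840 > R$18193, so the mainline income levy governs.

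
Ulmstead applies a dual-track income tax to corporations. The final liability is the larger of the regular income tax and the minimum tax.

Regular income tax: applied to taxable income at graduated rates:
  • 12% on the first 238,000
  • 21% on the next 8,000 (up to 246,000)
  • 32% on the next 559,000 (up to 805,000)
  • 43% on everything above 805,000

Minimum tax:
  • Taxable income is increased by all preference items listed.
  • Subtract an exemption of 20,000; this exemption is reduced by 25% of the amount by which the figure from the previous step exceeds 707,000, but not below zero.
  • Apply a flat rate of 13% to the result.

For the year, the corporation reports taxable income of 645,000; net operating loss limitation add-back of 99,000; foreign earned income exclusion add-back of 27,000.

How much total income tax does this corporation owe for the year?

Regular income tax:
  238,000 × 12% = 28,560
  8,000 × 21% = 1,680
  399,000 × 32% = 127,680
  → 157,920

Minimum tax:
  Adjusted income: 645,000 + 99,000 + 27,000 = 771,000
  Exemption: 20,000 − 25% × (771,000 − 707,000) = 20,000 − 16,000 = 4,000
  Base: 771,000 − 4,000 = 767,000
  767,000 × 13% = 99,710

157,920 > 99,710, so the regular income tax governs.

157,920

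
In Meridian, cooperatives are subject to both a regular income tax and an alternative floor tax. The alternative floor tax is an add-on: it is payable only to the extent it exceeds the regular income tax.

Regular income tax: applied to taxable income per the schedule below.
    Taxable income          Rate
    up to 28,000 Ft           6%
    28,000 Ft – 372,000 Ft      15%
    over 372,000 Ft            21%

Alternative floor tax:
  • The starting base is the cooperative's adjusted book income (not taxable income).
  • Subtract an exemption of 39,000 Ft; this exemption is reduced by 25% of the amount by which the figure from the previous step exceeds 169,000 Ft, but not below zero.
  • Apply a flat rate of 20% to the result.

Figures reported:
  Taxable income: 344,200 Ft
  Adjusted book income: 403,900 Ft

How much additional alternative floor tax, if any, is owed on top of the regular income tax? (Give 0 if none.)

Alternative floor tax:
  Base (adjusted book income): 403,900 Ft
  Exemption: 25% × (403,900 Ft − 169,000 Ft) = 58,725 Ft ≥ 39,000 Ft, so the exemption is fully phased out
  Base: 403,900 Ft − 0 Ft = 403,900 Ft
  403,900 Ft × 20% = 80,780 Ft

Regular income tax:
  28,000 Ft × 6% = 1,680 Ft
  316,200 Ft × 15% = 47,430 Ft
  → 49,110 Ft

Excess of alternative floor tax over regular income tax: 80,780 Ft − 49,110 Ft = 31,670 Ft.

31,670 Ft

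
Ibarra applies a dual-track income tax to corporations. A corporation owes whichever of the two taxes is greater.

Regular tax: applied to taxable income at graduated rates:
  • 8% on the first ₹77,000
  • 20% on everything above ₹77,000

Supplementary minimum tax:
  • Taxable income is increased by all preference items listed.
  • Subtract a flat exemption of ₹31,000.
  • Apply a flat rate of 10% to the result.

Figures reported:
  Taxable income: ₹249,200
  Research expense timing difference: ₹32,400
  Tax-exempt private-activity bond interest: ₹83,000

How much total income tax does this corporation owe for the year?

Supplementary minimum tax:
  Adjusted income: ₹249,200 + ₹32,400 + ₹83,000 = ₹364,600
  Less exemption ₹31,000 → base ₹333,600
  ₹333,600 × 10% = ₹33,360

Regular tax:
  ₹77,000 × 8% = ₹6,160
  ₹172,200 × 20% = ₹34,440
  → ₹40,600

₹40,600 > ₹33,360, so the regular tax governs.

₹40,600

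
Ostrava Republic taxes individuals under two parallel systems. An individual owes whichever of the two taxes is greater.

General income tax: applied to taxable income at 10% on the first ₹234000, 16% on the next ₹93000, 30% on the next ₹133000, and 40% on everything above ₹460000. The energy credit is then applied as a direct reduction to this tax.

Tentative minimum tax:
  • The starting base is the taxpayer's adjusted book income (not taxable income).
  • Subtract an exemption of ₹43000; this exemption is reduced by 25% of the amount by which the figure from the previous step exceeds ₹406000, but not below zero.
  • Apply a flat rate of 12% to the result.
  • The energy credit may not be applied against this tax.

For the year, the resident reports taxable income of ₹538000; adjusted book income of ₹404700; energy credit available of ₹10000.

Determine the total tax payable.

General income tax:
  ₹234000 × 10% = ₹23400
  ₹93000 × 16% = ₹14880
  ₹133000 × 30% = ₹39900
  ₹78000 × 40% = ₹31200
  → ₹109380
  Less energy credit ₹10000 → ₹99380

Tentative minimum tax:
  Base (adjusted book income): ₹404700
  Exemption: ₹404700 ≤ ₹406000, so full ₹43000 applies
  Base: ₹404700 − ₹43000 = ₹361700
  ₹361700 × 12% = ₹43404

₹99380 > ₹43404, so the general income tax governs.

₹99380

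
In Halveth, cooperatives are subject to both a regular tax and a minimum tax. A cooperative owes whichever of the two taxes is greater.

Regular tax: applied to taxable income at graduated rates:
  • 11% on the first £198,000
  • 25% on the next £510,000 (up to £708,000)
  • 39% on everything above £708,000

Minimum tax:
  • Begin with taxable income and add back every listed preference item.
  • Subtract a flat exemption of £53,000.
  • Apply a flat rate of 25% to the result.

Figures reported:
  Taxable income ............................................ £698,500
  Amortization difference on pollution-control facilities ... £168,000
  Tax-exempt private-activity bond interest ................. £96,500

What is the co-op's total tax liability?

Regular tax:
  £198,000 × 11% = £21,780
  £500,500 × 25% = £125,125
  → £146,905

Minimum tax:
  Adjusted income: £698,500 + £168,000 + £96,500 = £963,000
  Less exemption £53,000 → base £910,000
  £910,000 × 25% = £227,500

£227,500 > £146,905, so the minimum tax is the binding amount.

£227,500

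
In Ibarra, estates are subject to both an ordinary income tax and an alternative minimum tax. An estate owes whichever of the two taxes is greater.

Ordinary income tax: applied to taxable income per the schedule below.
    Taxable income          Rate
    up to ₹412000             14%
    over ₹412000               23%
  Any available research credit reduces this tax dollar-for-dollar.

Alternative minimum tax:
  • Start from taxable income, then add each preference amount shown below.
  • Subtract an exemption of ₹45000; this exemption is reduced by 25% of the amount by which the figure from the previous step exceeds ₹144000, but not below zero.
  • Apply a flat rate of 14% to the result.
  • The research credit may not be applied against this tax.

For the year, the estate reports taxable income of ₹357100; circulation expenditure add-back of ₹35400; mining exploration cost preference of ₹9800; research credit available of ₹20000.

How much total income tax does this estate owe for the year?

Ordinary income tax:
  ₹357100 × 14% = ₹49994
  Less research credit ₹20000 → ₹29994

Alternative minimum tax:
  Adjusted income: ₹357100 + ₹35400 + ₹9800 = ₹402300
  Exemption: 25% × (₹402300 − ₹144000) = ₹64575 ≥ ₹45000, so the exemption is fully phased out
  Base: ₹402300 − ₹0 = ₹402300
  ₹402300 × 14% = ₹56322

₹56322 > ₹29994, so the alternative minimum tax is the binding amount.

₹56322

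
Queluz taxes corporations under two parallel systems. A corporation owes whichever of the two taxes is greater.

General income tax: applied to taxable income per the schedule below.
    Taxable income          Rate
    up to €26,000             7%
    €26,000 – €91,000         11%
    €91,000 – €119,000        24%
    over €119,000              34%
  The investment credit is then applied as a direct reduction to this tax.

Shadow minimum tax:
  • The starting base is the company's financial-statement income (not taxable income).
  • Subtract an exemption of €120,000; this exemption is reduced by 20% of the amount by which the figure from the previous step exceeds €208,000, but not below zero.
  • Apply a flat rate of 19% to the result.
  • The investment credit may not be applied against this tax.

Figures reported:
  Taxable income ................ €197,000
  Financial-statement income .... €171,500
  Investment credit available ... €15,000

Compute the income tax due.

Shadow minimum tax:
  Base (financial-statement income): €171,500
  Exemption: €171,500 ≤ €208,000, so full €120,000 applies
  Base: €171,500 − €120,000 = €51,500
  €51,500 × 19% = €9,785

General income tax:
  €26,000 × 7% = €1,820
  €65,000 × 11% = €7,150
  €28,000 × 24% = €6,720
  €78,000 × 34% = €26,520
  → €42,210
  Less investment credit €15,000 → €27,210

€27,210 > €9,785, so the general income tax governs.

€27,210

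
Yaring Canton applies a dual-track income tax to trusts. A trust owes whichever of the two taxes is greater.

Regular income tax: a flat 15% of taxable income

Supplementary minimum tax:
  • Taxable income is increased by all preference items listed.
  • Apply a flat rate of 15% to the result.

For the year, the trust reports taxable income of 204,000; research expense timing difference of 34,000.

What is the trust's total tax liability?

35,700

Supplementary minimum tax:
  Adjusted income: 204,000 + 34,000 = 238,000
  238,000 × 15% = 35,700

Regular income tax:
  204,000 × 15% = 30,600

35,700 > 30,600, so the supplementary minimum tax is the binding amount.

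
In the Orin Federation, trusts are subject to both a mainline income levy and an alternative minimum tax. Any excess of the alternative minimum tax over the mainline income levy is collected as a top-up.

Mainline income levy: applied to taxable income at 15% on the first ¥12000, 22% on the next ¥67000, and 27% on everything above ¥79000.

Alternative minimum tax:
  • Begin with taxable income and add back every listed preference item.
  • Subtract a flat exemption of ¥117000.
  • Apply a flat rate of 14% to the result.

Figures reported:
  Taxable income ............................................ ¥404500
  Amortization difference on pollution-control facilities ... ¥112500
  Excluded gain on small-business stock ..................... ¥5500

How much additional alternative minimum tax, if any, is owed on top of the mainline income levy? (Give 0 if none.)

Alternative minimum tax:
  Adjusted income: ¥404500 + ¥112500 + ¥5500 = ¥522500
  Less exemption ¥117000 → base ¥405500
  ¥405500 × 14% = ¥56770

Mainline income levy:
  ¥12000 × 15% = ¥1800
  ¥67000 × 22% = ¥14740
  ¥325500 × 27% = ¥87885
  → ¥104425

¥56770 ≤ ¥104425, so no add-on is due.

¥0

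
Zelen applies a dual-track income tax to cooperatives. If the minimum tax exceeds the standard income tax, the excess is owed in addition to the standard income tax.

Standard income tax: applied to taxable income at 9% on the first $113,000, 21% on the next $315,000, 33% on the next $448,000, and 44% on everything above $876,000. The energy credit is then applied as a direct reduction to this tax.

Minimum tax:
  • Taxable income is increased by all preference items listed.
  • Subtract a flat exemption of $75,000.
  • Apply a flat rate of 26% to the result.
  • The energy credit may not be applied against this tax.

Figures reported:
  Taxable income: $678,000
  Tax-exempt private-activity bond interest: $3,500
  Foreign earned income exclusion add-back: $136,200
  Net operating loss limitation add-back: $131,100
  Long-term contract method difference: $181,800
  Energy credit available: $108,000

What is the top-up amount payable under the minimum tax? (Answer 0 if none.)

Standard income tax:
  $113,000 × 9% = $10,170
  $315,000 × 21% = $66,150
  $250,000 × 33% = $82,500
  → $158,820
  Less energy credit $108,000 → $50,820

Minimum tax:
  Adjusted income: $678,000 + $3,500 + $136,200 + $131,100 + $181,800 = $1,130,600
  Less exemption $75,000 → base $1,055,600
  $1,055,600 × 26% = $274,456

Excess of minimum tax over standard income tax: $274,456 − $50,820 = $223,636.

$223,636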